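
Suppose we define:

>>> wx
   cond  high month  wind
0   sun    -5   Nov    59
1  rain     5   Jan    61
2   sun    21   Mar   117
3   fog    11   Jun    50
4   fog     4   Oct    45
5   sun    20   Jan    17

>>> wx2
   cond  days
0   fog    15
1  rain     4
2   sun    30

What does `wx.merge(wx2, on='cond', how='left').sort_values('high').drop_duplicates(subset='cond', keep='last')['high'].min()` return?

merge on 'cond' (how='left') → 6 rows:
   cond  high month  wind  days
0   sun    -5   Nov    59    30
1  rain     5   Jan    61     4
2   sun    21   Mar   117    30
3   fog    11   Jun    50    15
4   fog     4   Oct    45    15
5   sun    20   Jan    17    30
sort by high:
   cond  high month  wind  days
0   sun    -5   Nov    59    30
4   fog     4   Oct    45    15
1  rain     5   Jan    61     4
3   fog    11   Jun    50    15
5   sun    20   Jan    17    30
2   sun    21   Mar   117    30
drop duplicate cond (keep=last):
   cond  high month  wind  days
1  rain     5   Jan    61     4
3   fog    11   Jun    50    15
2   sun    21   Mar   117    30

5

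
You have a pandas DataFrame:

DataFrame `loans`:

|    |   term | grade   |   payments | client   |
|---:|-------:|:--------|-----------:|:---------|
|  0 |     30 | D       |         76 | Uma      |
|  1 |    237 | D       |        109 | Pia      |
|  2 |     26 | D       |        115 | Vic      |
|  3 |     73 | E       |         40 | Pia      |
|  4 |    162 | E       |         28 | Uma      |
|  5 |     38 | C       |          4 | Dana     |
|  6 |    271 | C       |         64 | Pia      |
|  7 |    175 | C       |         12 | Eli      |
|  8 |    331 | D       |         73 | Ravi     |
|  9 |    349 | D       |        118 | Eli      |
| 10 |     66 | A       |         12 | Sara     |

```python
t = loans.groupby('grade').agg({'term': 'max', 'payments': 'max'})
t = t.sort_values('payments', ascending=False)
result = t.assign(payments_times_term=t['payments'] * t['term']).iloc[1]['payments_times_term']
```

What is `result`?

group by grade: max(term), max(payments):
       term  payments
grade                
A        66        12
C       271        64
D       349       118
E       162        40
sort by payments descending:
       term  payments
grade                
D       349       118
C       271        64
E       162        40
A        66        12
add column payments_times_term = t['payments'] * t['term']:
       term  payments  payments_times_term
grade                                     
D       349       118                41182
C       271        64                17344
E       162        40                 6480
A        66        12                  792
Then the value at position 1, column 'payments_times_term': 17344

17344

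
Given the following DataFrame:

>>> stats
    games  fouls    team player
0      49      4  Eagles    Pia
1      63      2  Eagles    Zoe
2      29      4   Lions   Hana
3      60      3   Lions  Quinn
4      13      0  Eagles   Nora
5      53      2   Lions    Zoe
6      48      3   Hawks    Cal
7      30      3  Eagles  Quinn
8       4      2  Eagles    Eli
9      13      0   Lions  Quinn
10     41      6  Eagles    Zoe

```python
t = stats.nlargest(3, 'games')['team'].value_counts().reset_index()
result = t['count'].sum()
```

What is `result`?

take 3 rows with largest games:
   games  fouls    team player
1     63      2  Eagles    Zoe
3     60      3   Lions  Quinn
5     53      2   Lions    Zoe
value_counts of team:
team
Lions     2
Eagles    1
Name: count, dtype: int64
reset_index():
     team  count
0   Lions      2
1  Eagles      1
Taking the sum of column 'count' gives 3.

3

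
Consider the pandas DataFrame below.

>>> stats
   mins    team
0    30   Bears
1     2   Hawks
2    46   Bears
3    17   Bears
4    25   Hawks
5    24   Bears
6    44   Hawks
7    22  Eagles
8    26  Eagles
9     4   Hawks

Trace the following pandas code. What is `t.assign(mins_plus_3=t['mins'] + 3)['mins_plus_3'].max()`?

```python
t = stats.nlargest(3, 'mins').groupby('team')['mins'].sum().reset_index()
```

take 3 rows with largest mins:
   mins   team
2    46  Bears
6    44  Hawks
0    30  Bears
group by team, sum of mins:
team
Bears    76
Hawks    44
Name: mins, dtype: int64
reset_index():
    team  mins
0  Bears    76
1  Hawks    44
add column mins_plus_3 = t['mins'] + 3:
    team  mins  mins_plus_3
0  Bears    76           79
1  Hawks    44           47

79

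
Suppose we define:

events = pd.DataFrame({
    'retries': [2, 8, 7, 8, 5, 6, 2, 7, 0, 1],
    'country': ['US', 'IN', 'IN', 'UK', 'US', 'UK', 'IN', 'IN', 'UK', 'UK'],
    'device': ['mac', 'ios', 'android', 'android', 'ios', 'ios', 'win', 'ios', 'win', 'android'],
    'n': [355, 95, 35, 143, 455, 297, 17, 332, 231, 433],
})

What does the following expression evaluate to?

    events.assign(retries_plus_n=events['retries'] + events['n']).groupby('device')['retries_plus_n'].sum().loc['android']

627

add column retries_plus_n = events['retries'] + events['n']:
   retries country   device    n  retries_plus_n
0        2      US      mac  355             357
1        8      IN      ios   95             103
2        7      IN  android   35              42
3        8      UK  android  143             151
4        5      US      ios  455             460
5        6      UK      ios  297             303
6        2      IN      win   17              19
7        7      IN      ios  332             339
8        0      UK      win  231             231
9        1      UK  android  433             434
group by device, sum of retries_plus_n:
device
android     627
ios        1205
mac         357
win         250
Name: retries_plus_n, dtype: int64
Then the value at index 'android': 627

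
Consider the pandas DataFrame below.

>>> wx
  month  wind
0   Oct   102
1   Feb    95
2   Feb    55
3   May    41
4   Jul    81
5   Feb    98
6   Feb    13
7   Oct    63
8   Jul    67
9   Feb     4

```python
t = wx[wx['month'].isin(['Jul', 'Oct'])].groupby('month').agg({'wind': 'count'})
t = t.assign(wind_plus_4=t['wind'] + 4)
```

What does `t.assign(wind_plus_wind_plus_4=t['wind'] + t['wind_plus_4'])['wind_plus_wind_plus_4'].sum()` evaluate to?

16

filter rows where month in ['Jul', 'Oct']:
  month  wind
0   Oct   102
4   Jul    81
7   Oct    63
8   Jul    67
group by month, count of wind:
       wind
month      
Jul       2
Oct       2
add column wind_plus_4 = t['wind'] + 4:
       wind  wind_plus_4
month                   
Jul       2            6
Oct       2            6
add column wind_plus_wind_plus_4 = t['wind'] + t['wind_plus_4']:
       wind  wind_plus_4  wind_plus_wind_plus_4
month                                          
Jul       2            6                      8
Oct       2            6                      8
The sum of column 'wind_plus_wind_plus_4' is 16.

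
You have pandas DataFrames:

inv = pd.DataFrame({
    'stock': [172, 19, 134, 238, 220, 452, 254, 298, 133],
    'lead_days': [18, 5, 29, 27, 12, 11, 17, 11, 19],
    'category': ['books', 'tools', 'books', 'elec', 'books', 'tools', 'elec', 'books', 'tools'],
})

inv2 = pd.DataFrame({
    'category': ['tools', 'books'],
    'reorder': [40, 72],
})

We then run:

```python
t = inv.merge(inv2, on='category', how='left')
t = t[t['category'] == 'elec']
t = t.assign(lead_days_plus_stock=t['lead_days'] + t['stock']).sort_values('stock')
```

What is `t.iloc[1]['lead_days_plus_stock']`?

271

merge on 'category' (how='left') → 9 rows:
   stock  lead_days category  reorder
0    172         18    books     72.0
1     19          5    tools     40.0
2    134         29    books     72.0
3    238         27     elec      NaN
4    220         12    books     72.0
5    452         11    tools     40.0
6    254         17     elec      NaN
7    298         11    books     72.0
8    133         19    tools     40.0
filter rows where category == 'elec':
   stock  lead_days category  reorder
3    238         27     elec      NaN
6    254         17     elec      NaN
add column lead_days_plus_stock = t['lead_days'] + t['stock']:
   stock  lead_days category  reorder  lead_days_plus_stock
3    238         27     elec      NaN                   265
6    254         17     elec      NaN                   271
sort by stock:
   stock  lead_days category  reorder  lead_days_plus_stock
3    238         27     elec      NaN                   265
6    254         17     elec      NaN                   271
Finally, value at position 1, column 'lead_days_plus_stock' = 271.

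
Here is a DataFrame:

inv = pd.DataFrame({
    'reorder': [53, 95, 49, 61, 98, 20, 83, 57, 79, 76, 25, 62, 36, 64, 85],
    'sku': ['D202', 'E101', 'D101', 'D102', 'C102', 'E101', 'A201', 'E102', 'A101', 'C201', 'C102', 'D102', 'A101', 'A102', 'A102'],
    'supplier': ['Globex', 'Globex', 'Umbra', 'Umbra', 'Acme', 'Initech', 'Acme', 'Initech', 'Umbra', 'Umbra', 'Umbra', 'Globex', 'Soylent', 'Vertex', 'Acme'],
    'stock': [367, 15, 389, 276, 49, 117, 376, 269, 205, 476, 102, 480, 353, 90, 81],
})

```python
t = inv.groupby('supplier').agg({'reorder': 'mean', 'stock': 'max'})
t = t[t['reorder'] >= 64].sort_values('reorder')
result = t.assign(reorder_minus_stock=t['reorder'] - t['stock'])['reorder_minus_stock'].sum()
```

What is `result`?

group by supplier: mean(reorder), max(stock):
            reorder  stock
supplier                  
Acme      88.666667    376
Globex    70.000000    480
Initech   38.500000    269
Soylent   36.000000    353
Umbra     58.000000    476
Vertex    64.000000     90
filter rows where reorder >= 64:
            reorder  stock
supplier                  
Acme      88.666667    376
Globex    70.000000    480
Vertex    64.000000     90
sort by reorder:
            reorder  stock
supplier                  
Vertex    64.000000     90
Globex    70.000000    480
Acme      88.666667    376
add column reorder_minus_stock = t['reorder'] - t['stock']:
            reorder  stock  reorder_minus_stock
supplier                                       
Vertex    64.000000     90           -26.000000
Globex    70.000000    480          -410.000000
Acme      88.666667    376          -287.333333
Taking the sum of column 'reorder_minus_stock' gives -723.333333333.

-723.333333333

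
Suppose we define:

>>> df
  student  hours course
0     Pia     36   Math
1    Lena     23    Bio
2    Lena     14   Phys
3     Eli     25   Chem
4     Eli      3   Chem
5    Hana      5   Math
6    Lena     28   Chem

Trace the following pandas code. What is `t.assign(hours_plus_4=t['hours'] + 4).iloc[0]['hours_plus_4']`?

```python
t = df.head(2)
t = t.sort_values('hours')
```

take first 2 rows:
  student  hours course
0     Pia     36   Math
1    Lena     23    Bio
sort by hours:
  student  hours course
1    Lena     23    Bio
0     Pia     36   Math
add column hours_plus_4 = t['hours'] + 4:
  student  hours course  hours_plus_4
1    Lena     23    Bio            27
0     Pia     36   Math            40
value at position 0, column 'hours_plus_4' → 27

27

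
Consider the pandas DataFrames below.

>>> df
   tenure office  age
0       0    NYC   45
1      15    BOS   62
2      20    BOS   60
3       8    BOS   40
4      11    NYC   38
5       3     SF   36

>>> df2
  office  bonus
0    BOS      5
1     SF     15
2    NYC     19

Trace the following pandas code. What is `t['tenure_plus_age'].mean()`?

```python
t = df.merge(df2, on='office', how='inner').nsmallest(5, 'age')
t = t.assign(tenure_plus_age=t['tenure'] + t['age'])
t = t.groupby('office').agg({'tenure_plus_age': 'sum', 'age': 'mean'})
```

merge on 'office' (how='inner') → 6 rows:
   tenure office  age  bonus
0       0    NYC   45     19
1      15    BOS   62      5
2      20    BOS   60      5
3       8    BOS   40      5
4      11    NYC   38     19
5       3     SF   36     15
take 5 rows with smallest age:
   tenure office  age  bonus
5       3     SF   36     15
4      11    NYC   38     19
3       8    BOS   40      5
0       0    NYC   45     19
2      20    BOS   60      5
add column tenure_plus_age = t['tenure'] + t['age']:
   tenure office  age  bonus  tenure_plus_age
5       3     SF   36     15               39
4      11    NYC   38     19               49
3       8    BOS   40      5               48
0       0    NYC   45     19               45
2      20    BOS   60      5               80
group by office: sum(tenure_plus_age), mean(age):
        tenure_plus_age   age
office                       
BOS                 128  50.0
NYC                  94  41.5
SF                   39  36.0
So mean() = 87.0.

87.0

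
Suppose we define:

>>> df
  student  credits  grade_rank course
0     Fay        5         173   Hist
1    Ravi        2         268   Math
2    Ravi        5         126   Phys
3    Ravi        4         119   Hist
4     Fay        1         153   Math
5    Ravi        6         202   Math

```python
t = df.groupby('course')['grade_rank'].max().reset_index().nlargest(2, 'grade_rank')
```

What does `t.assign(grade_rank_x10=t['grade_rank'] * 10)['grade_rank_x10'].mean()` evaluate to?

2205.0

group by course, max of grade_rank:
course
Hist    173
Math    268
Phys    126
Name: grade_rank, dtype: int64
reset_index():
  course  grade_rank
0   Hist         173
1   Math         268
2   Phys         126
take 2 rows with largest grade_rank:
  course  grade_rank
1   Math         268
0   Hist         173
add column grade_rank_x10 = t['grade_rank'] * 10:
  course  grade_rank  grade_rank_x10
1   Math         268            2680
0   Hist         173            1730
mean of column 'grade_rank_x10' → 2205.0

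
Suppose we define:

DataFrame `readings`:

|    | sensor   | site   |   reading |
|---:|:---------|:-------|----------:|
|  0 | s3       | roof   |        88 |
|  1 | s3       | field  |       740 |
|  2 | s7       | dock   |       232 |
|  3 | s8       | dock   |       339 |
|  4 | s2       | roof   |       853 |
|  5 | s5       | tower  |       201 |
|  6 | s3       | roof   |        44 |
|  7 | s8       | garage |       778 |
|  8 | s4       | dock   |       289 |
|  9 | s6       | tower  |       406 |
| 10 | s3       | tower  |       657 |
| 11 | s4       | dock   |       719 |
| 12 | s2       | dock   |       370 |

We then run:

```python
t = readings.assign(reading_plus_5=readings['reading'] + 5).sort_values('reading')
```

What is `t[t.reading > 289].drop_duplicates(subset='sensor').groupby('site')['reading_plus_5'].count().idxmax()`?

dock

add column reading_plus_5 = readings['reading'] + 5:
   sensor    site  reading  reading_plus_5
0      s3    roof       88              93
1      s3   field      740             745
2      s7    dock      232             237
3      s8    dock      339             344
4      s2    roof      853             858
5      s5   tower      201             206
6      s3    roof       44              49
7      s8  garage      778             783
8      s4    dock      289             294
9      s6   tower      406             411
10     s3   tower      657             662
11     s4    dock      719             724
12     s2    dock      370             375
sort by reading:
   sensor    site  reading  reading_plus_5
6      s3    roof       44              49
0      s3    roof       88              93
5      s5   tower      201             206
2      s7    dock      232             237
8      s4    dock      289             294
3      s8    dock      339             344
12     s2    dock      370             375
9      s6   tower      406             411
10     s3   tower      657             662
11     s4    dock      719             724
1      s3   field      740             745
7      s8  garage      778             783
4      s2    roof      853             858
filter rows where reading > 289:
   sensor    site  reading  reading_plus_5
3      s8    dock      339             344
12     s2    dock      370             375
9      s6   tower      406             411
10     s3   tower      657             662
11     s4    dock      719             724
1      s3   field      740             745
7      s8  garage      778             783
4      s2    roof      853             858
drop duplicate sensor (keep=first):
   sensor   site  reading  reading_plus_5
3      s8   dock      339             344
12     s2   dock      370             375
9      s6  tower      406             411
10     s3  tower      657             662
11     s4   dock      719             724
group by site, count of reading_plus_5:
site
dock     3
tower    2
Name: reading_plus_5, dtype: int64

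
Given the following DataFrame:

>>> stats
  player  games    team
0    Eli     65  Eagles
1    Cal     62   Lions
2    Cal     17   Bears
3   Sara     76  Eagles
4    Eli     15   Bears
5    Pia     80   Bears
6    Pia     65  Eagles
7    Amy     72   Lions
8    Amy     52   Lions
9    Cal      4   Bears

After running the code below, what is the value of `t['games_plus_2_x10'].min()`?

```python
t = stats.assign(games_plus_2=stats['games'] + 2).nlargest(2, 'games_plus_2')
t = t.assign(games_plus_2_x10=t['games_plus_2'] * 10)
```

add column games_plus_2 = stats['games'] + 2:
  player  games    team  games_plus_2
0    Eli     65  Eagles            67
1    Cal     62   Lions            64
2    Cal     17   Bears            19
3   Sara     76  Eagles            78
4    Eli     15   Bears            17
5    Pia     80   Bears            82
6    Pia     65  Eagles            67
7    Amy     72   Lions            74
8    Amy     52   Lions            54
9    Cal      4   Bears             6
take 2 rows with largest games_plus_2:
  player  games    team  games_plus_2
5    Pia     80   Bears            82
3   Sara     76  Eagles            78
add column games_plus_2_x10 = t['games_plus_2'] * 10:
  player  games    team  games_plus_2  games_plus_2_x10
5    Pia     80   Bears            82               820
3   Sara     76  Eagles            78               780

780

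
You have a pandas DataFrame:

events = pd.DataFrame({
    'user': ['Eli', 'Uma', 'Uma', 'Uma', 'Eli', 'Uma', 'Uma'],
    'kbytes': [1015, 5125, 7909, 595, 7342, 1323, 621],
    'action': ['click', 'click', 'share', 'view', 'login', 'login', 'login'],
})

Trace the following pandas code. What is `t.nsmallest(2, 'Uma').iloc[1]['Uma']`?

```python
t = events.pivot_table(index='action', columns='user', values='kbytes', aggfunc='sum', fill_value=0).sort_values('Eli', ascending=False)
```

1944

pivot: rows=action, cols=user, sum(kbytes):
user     Eli   Uma
action            
click   1015  5125
login   7342  1944
share      0  7909
view       0   595
sort by Eli descending:
user     Eli   Uma
action            
login   7342  1944
click   1015  5125
share      0  7909
view       0   595
take 2 rows with smallest Uma:
user     Eli   Uma
action            
view       0   595
login   7342  1944
So iloc[1]['Uma'] = 1944.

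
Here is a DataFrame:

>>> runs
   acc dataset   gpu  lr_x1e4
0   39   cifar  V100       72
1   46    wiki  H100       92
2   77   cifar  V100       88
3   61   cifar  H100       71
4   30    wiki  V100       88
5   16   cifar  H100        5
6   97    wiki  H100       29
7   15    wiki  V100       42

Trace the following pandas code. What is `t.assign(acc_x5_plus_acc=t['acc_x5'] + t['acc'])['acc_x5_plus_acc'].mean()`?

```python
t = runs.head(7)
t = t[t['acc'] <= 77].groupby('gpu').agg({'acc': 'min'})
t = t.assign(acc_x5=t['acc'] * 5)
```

138.0

take first 7 rows:
   acc dataset   gpu  lr_x1e4
0   39   cifar  V100       72
1   46    wiki  H100       92
2   77   cifar  V100       88
3   61   cifar  H100       71
4   30    wiki  V100       88
5   16   cifar  H100        5
6   97    wiki  H100       29
filter rows where acc <= 77:
   acc dataset   gpu  lr_x1e4
0   39   cifar  V100       72
1   46    wiki  H100       92
2   77   cifar  V100       88
3   61   cifar  H100       71
4   30    wiki  V100       88
5   16   cifar  H100        5
group by gpu, min of acc:
      acc
gpu      
H100   16
V100   30
add column acc_x5 = t['acc'] * 5:
      acc  acc_x5
gpu              
H100   16      80
V100   30     150
add column acc_x5_plus_acc = t['acc_x5'] + t['acc']:
      acc  acc_x5  acc_x5_plus_acc
gpu                               
H100   16      80               96
V100   30     150              180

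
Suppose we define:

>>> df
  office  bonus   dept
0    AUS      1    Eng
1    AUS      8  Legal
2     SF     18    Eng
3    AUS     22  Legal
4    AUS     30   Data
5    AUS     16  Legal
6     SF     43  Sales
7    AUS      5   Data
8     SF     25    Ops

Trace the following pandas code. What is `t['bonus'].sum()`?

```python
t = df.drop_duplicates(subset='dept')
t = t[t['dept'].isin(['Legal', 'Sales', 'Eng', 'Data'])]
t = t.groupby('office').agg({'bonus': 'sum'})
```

82

drop duplicate dept (keep=first):
  office  bonus   dept
0    AUS      1    Eng
1    AUS      8  Legal
4    AUS     30   Data
6     SF     43  Sales
8     SF     25    Ops
filter rows where dept in ['Legal', 'Sales', 'Eng', 'Data']:
  office  bonus   dept
0    AUS      1    Eng
1    AUS      8  Legal
4    AUS     30   Data
6     SF     43  Sales
group by office, sum of bonus:
        bonus
office       
AUS        39
SF         43
sum of column 'bonus' → 82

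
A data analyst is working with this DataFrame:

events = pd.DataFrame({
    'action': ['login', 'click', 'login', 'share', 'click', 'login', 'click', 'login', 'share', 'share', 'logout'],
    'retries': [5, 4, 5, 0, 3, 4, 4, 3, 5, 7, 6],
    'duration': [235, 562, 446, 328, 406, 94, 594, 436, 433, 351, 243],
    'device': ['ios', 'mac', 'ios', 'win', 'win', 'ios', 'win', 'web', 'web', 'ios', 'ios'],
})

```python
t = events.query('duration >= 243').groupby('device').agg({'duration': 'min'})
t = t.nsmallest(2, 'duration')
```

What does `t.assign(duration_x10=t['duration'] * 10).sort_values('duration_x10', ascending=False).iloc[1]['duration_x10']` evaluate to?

2430

filter rows where duration >= 243:
    action  retries  duration device
1    click        4       562    mac
2    login        5       446    ios
3    share        0       328    win
4    click        3       406    win
6    click        4       594    win
7    login        3       436    web
8    share        5       433    web
9    share        7       351    ios
10  logout        6       243    ios
group by device, min of duration:
        duration
device          
ios          243
mac          562
web          433
win          328
take 2 rows with smallest duration:
        duration
device          
ios          243
win          328
add column duration_x10 = t['duration'] * 10:
        duration  duration_x10
device                        
ios          243          2430
win          328          3280
sort by duration_x10 descending:
        duration  duration_x10
device                        
win          328          3280
ios          243          2430
The value at position 1, column 'duration_x10' is 2430.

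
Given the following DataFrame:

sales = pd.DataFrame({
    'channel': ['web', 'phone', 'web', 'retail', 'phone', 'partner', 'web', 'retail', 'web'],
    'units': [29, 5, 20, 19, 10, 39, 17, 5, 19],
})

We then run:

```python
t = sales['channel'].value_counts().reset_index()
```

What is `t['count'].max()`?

value_counts of channel:
channel
web        4
phone      2
retail     2
partner    1
Name: count, dtype: int64
reset_index():
   channel  count
0      web      4
1    phone      2
2   retail      2
3  partner      1

4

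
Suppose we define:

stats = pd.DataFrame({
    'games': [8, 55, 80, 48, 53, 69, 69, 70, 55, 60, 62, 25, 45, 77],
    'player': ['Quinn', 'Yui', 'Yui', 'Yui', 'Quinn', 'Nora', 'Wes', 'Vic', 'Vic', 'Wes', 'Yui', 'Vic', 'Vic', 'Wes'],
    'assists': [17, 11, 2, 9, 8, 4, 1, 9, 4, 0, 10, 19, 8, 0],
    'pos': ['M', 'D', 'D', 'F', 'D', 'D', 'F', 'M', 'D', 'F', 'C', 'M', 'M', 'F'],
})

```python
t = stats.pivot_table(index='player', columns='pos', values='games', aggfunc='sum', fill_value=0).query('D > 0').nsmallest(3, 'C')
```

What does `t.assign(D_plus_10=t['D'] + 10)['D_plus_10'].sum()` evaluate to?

pivot: rows=player, cols=pos, sum(games):
pos      C    D    F    M
player                   
Nora     0   69    0    0
Quinn    0   53    0    8
Vic      0   55    0  140
Wes      0    0  206    0
Yui     62  135   48    0
filter rows where D > 0:
pos      C    D   F    M
player                  
Nora     0   69   0    0
Quinn    0   53   0    8
Vic      0   55   0  140
Yui     62  135  48    0
take 3 rows with smallest C:
pos     C   D  F    M
player               
Nora    0  69  0    0
Quinn   0  53  0    8
Vic     0  55  0  140
add column D_plus_10 = t['D'] + 10:
pos     C   D  F    M  D_plus_10
player                          
Nora    0  69  0    0         79
Quinn   0  53  0    8         63
Vic     0  55  0  140         65
Then the sum of column 'D_plus_10': 207

207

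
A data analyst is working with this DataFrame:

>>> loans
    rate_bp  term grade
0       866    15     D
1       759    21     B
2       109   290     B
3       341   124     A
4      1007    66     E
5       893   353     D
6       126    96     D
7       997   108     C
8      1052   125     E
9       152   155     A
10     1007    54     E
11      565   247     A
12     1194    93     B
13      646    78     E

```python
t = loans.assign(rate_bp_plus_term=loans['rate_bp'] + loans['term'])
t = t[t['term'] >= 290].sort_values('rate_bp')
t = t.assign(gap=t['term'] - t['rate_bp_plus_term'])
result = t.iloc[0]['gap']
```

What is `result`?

add column rate_bp_plus_term = loans['rate_bp'] + loans['term']:
    rate_bp  term grade  rate_bp_plus_term
0       866    15     D                881
1       759    21     B                780
2       109   290     B                399
3       341   124     A                465
4      1007    66     E               1073
5       893   353     D               1246
6       126    96     D                222
7       997   108     C               1105
8      1052   125     E               1177
9       152   155     A                307
10     1007    54     E               1061
11      565   247     A                812
12     1194    93     B               1287
13      646    78     E                724
filter rows where term >= 290:
   rate_bp  term grade  rate_bp_plus_term
2      109   290     B                399
5      893   353     D               1246
sort by rate_bp:
   rate_bp  term grade  rate_bp_plus_term
2      109   290     B                399
5      893   353     D               1246
add column gap = t['term'] - t['rate_bp_plus_term']:
   rate_bp  term grade  rate_bp_plus_term  gap
2      109   290     B                399 -109
5      893   353     D               1246 -893

-109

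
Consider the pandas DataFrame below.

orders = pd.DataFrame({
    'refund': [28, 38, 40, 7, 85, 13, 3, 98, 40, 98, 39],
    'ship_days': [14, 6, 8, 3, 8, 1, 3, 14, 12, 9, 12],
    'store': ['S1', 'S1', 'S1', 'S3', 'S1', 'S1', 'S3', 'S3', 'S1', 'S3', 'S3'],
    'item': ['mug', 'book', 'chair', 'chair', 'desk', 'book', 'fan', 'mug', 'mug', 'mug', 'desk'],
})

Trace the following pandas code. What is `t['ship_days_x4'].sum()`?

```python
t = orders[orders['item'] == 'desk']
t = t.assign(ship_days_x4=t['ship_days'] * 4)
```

80

filter rows where item == 'desk':
    refund  ship_days store  item
4       85          8    S1  desk
10      39         12    S3  desk
add column ship_days_x4 = t['ship_days'] * 4:
    refund  ship_days store  item  ship_days_x4
4       85          8    S1  desk            32
10      39         12    S3  desk            48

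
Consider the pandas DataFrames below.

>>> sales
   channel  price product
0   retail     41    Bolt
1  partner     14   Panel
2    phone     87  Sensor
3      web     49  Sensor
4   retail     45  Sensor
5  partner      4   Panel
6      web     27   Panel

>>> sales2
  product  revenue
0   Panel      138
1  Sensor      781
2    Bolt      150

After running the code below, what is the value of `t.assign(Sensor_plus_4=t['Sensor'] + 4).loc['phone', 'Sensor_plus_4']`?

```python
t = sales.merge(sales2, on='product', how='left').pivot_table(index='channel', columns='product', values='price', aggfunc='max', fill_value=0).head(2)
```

91

merge on 'product' (how='left') → 7 rows:
   channel  price product  revenue
0   retail     41    Bolt      150
1  partner     14   Panel      138
2    phone     87  Sensor      781
3      web     49  Sensor      781
4   retail     45  Sensor      781
5  partner      4   Panel      138
6      web     27   Panel      138
pivot: rows=channel, cols=product, max(price):
product  Bolt  Panel  Sensor
channel                     
partner     0     14       0
phone       0      0      87
retail     41      0      45
web         0     27      49
take first 2 rows:
product  Bolt  Panel  Sensor
channel                     
partner     0     14       0
phone       0      0      87
add column Sensor_plus_4 = t['Sensor'] + 4:
product  Bolt  Panel  Sensor  Sensor_plus_4
channel                                    
partner     0     14       0              4
phone       0      0      87             91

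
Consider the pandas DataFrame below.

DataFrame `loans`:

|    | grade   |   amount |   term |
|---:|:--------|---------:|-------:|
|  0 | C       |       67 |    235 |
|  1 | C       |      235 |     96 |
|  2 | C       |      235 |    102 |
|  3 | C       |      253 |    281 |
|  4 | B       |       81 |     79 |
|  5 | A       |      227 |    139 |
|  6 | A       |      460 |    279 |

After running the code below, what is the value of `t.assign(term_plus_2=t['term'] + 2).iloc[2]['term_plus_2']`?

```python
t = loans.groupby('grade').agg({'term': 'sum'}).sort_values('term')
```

group by grade, sum of term:
       term
grade      
A       418
B        79
C       714
sort by term:
       term
grade      
B        79
A       418
C       714
add column term_plus_2 = t['term'] + 2:
       term  term_plus_2
grade                   
B        79           81
A       418          420
C       714          716

716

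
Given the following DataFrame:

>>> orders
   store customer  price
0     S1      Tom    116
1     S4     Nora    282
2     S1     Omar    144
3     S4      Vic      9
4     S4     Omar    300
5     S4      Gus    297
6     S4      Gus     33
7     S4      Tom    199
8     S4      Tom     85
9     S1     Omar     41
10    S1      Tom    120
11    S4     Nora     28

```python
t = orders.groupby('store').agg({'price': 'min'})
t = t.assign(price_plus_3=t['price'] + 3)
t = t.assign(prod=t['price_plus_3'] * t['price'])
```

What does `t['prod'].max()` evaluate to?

1804

group by store, min of price:
       price
store       
S1        41
S4         9
add column price_plus_3 = t['price'] + 3:
       price  price_plus_3
store                     
S1        41            44
S4         9            12
add column prod = t['price_plus_3'] * t['price']:
       price  price_plus_3  prod
store                           
S1        41            44  1804
S4         9            12   108
The max of column 'prod' is 1804.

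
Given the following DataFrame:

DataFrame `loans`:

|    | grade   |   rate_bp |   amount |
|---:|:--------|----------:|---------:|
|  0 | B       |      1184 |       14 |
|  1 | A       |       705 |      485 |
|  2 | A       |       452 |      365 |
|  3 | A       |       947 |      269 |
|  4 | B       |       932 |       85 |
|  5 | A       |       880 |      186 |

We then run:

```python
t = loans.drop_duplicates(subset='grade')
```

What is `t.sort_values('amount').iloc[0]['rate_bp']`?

drop duplicate grade (keep=first):
  grade  rate_bp  amount
0     B     1184      14
1     A      705     485
sort by amount:
  grade  rate_bp  amount
0     B     1184      14
1     A      705     485
So iloc[0]['rate_bp'] = 1184.

1184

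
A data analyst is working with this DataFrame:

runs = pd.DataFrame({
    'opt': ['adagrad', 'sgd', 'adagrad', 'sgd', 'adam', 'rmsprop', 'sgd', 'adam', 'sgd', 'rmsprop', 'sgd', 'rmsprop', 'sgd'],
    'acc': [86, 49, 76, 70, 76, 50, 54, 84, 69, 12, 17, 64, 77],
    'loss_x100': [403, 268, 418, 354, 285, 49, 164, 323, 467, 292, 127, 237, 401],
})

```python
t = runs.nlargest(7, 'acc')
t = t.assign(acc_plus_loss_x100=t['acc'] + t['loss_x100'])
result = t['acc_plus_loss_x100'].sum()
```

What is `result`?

take 7 rows with largest acc:
        opt  acc  loss_x100
0   adagrad   86        403
7      adam   84        323
12      sgd   77        401
2   adagrad   76        418
4      adam   76        285
3       sgd   70        354
8       sgd   69        467
add column acc_plus_loss_x100 = t['acc'] + t['loss_x100']:
        opt  acc  loss_x100  acc_plus_loss_x100
0   adagrad   86        403                 489
7      adam   84        323                 407
12      sgd   77        401                 478
2   adagrad   76        418                 494
4      adam   76        285                 361
3       sgd   70        354                 424
8       sgd   69        467                 536

3189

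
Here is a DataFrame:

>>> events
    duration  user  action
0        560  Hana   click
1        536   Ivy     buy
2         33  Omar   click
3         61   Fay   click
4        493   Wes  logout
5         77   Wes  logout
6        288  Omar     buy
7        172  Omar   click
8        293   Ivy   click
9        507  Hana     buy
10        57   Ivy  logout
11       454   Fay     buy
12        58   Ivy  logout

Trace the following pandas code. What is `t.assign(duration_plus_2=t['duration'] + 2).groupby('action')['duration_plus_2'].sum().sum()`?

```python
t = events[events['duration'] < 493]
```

1511

filter rows where duration < 493:
    duration  user  action
2         33  Omar   click
3         61   Fay   click
5         77   Wes  logout
6        288  Omar     buy
7        172  Omar   click
8        293   Ivy   click
10        57   Ivy  logout
11       454   Fay     buy
12        58   Ivy  logout
add column duration_plus_2 = t['duration'] + 2:
    duration  user  action  duration_plus_2
2         33  Omar   click               35
3         61   Fay   click               63
5         77   Wes  logout               79
6        288  Omar     buy              290
7        172  Omar   click              174
8        293   Ivy   click              295
10        57   Ivy  logout               59
11       454   Fay     buy              456
12        58   Ivy  logout               60
group by action, sum of duration_plus_2:
action
buy       746
click     567
logout    198
Name: duration_plus_2, dtype: int64
So sum() = 1511.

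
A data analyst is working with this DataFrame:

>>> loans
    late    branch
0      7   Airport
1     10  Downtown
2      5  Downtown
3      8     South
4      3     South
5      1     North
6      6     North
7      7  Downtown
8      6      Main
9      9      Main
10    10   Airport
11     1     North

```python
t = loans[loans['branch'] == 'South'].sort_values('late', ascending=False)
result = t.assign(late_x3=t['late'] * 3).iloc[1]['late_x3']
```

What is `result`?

filter rows where branch == 'South':
   late branch
3     8  South
4     3  South
sort by late descending:
   late branch
3     8  South
4     3  South
add column late_x3 = t['late'] * 3:
   late branch  late_x3
3     8  South       24
4     3  South        9
Taking the value at position 1, column 'late_x3' gives 9.

9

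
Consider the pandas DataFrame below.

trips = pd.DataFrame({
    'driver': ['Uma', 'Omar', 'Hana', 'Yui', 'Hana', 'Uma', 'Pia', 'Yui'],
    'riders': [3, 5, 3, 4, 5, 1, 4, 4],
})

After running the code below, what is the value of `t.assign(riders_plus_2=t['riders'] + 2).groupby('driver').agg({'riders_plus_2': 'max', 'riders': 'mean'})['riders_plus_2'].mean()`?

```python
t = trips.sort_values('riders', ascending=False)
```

6.2

sort by riders descending:
  driver  riders
1   Omar       5
4   Hana       5
3    Yui       4
6    Pia       4
7    Yui       4
0    Uma       3
2   Hana       3
5    Uma       1
add column riders_plus_2 = t['riders'] + 2:
  driver  riders  riders_plus_2
1   Omar       5              7
4   Hana       5              7
3    Yui       4              6
6    Pia       4              6
7    Yui       4              6
0    Uma       3              5
2   Hana       3              5
5    Uma       1              3
group by driver: max(riders_plus_2), mean(riders):
        riders_plus_2  riders
driver                       
Hana                7     4.0
Omar                7     5.0
Pia                 6     4.0
Uma                 5     2.0
Yui                 6     4.0
Taking the mean of column 'riders_plus_2' gives 6.2.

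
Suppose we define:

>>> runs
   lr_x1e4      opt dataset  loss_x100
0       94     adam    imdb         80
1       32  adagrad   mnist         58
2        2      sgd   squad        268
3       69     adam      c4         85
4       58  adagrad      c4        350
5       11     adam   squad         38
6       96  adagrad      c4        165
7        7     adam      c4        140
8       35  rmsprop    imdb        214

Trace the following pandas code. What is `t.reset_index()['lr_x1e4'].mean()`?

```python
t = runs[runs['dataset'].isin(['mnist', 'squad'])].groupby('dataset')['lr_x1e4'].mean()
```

filter rows where dataset in ['mnist', 'squad']:
   lr_x1e4      opt dataset  loss_x100
1       32  adagrad   mnist         58
2        2      sgd   squad        268
5       11     adam   squad         38
group by dataset, mean of lr_x1e4:
dataset
mnist    32.0
squad     6.5
Name: lr_x1e4, dtype: float64
reset_index():
  dataset  lr_x1e4
0   mnist     32.0
1   squad      6.5
Finally, mean of column 'lr_x1e4' = 19.25.

19.25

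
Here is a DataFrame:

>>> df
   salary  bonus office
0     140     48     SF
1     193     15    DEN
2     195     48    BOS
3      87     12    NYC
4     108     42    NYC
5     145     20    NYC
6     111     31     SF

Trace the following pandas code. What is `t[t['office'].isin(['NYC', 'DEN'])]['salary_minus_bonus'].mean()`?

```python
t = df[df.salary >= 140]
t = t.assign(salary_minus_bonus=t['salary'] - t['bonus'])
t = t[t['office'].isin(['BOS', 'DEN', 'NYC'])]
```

filter rows where salary >= 140:
   salary  bonus office
0     140     48     SF
1     193     15    DEN
2     195     48    BOS
5     145     20    NYC
add column salary_minus_bonus = t['salary'] - t['bonus']:
   salary  bonus office  salary_minus_bonus
0     140     48     SF                  92
1     193     15    DEN                 178
2     195     48    BOS                 147
5     145     20    NYC                 125
filter rows where office in ['BOS', 'DEN', 'NYC']:
   salary  bonus office  salary_minus_bonus
1     193     15    DEN                 178
2     195     48    BOS                 147
5     145     20    NYC                 125
filter rows where office in ['NYC', 'DEN']:
   salary  bonus office  salary_minus_bonus
1     193     15    DEN                 178
5     145     20    NYC                 125
Then the mean of column 'salary_minus_bonus': 151.5

151.5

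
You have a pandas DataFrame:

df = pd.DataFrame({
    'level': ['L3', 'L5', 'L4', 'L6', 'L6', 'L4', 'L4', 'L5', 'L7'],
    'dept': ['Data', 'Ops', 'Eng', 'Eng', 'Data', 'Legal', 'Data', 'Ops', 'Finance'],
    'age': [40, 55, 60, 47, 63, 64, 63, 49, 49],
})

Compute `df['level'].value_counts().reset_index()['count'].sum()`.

value_counts of level:
level
L4    3
L5    2
L6    2
L3    1
L7    1
Name: count, dtype: int64
reset_index():
  level  count
0    L4      3
1    L5      2
2    L6      2
3    L3      1
4    L7      1
Taking the sum of column 'count' gives 9.

9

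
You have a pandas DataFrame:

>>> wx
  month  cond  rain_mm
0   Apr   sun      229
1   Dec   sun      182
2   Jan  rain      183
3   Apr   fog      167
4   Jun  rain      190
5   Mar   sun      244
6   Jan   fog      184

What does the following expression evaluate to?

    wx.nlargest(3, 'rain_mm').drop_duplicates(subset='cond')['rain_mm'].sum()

take 3 rows with largest rain_mm:
  month  cond  rain_mm
5   Mar   sun      244
0   Apr   sun      229
4   Jun  rain      190
drop duplicate cond (keep=first):
  month  cond  rain_mm
5   Mar   sun      244
4   Jun  rain      190
sum of column 'rain_mm' → 434

434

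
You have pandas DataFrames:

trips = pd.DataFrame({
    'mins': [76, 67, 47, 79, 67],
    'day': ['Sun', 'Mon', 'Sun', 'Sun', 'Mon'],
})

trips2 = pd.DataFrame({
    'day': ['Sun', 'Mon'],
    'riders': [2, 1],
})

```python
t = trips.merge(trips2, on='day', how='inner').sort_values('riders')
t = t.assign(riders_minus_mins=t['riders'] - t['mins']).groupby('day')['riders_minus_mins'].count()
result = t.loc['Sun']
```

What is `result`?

merge on 'day' (how='inner') → 5 rows:
   mins  day  riders
0    76  Sun       2
1    67  Mon       1
2    47  Sun       2
3    79  Sun       2
4    67  Mon       1
sort by riders:
   mins  day  riders
1    67  Mon       1
4    67  Mon       1
0    76  Sun       2
2    47  Sun       2
3    79  Sun       2
add column riders_minus_mins = t['riders'] - t['mins']:
   mins  day  riders  riders_minus_mins
1    67  Mon       1                -66
4    67  Mon       1                -66
0    76  Sun       2                -74
2    47  Sun       2                -45
3    79  Sun       2                -77
group by day, count of riders_minus_mins:
day
Mon    2
Sun    3
Name: riders_minus_mins, dtype: int64
Then the value at index 'Sun': 3

3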